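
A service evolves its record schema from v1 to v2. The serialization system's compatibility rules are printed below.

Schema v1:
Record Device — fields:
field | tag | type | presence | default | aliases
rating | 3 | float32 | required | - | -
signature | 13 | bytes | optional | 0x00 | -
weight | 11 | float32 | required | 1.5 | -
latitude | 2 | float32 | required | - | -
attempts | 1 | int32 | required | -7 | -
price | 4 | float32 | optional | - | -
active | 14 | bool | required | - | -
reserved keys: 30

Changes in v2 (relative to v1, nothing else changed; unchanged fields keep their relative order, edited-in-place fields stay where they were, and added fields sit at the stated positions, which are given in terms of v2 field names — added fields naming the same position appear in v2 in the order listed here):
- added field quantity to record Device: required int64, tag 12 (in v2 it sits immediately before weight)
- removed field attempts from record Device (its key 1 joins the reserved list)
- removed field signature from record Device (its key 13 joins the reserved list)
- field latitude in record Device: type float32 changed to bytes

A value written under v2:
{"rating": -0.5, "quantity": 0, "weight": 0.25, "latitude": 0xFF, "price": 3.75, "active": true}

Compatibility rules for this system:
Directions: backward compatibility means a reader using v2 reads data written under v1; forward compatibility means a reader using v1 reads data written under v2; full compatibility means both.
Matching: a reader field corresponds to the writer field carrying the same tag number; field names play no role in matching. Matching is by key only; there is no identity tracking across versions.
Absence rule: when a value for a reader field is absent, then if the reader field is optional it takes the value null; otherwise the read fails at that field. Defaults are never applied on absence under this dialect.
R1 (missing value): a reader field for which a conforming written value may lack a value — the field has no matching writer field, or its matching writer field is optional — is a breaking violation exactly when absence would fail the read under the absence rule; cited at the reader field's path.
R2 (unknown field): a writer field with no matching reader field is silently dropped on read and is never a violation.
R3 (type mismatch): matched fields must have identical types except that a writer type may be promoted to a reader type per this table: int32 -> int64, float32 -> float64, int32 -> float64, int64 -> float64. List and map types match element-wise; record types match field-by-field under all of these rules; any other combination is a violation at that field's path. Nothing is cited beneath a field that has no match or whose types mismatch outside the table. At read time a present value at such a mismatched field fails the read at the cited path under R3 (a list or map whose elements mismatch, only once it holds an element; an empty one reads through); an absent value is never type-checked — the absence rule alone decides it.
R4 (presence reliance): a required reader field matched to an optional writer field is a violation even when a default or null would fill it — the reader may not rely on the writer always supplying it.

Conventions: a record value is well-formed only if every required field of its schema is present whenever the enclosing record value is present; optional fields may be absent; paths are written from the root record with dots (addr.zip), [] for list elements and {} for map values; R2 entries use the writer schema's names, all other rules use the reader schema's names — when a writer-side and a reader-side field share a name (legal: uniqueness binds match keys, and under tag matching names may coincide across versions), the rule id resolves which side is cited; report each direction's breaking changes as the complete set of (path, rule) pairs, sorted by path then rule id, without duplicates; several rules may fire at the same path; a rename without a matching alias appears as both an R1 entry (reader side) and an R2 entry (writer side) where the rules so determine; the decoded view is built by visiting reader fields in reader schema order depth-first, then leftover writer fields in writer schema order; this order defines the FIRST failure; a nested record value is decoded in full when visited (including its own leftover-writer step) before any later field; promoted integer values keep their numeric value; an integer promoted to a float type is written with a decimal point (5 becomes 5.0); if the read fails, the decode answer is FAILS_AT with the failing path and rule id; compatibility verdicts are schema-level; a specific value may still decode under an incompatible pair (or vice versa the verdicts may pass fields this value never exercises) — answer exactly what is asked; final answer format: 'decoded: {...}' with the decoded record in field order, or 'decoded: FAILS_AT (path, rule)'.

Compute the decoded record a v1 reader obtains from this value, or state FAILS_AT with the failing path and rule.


decoded: FAILS_AT (latitude, R3)

the writer's type comes first in each Device pair
migrating the Device value to v1:
  rating := -0.5
  signature := null (not supplied -> null)
  weight := 0.25
  read fails at latitude under R3
  => FAILS_AT (latitude, R3)
diffs on Device not affecting the asked answer:
  added field quantity to record Device: required int64, tag 12 (in v2 it sits immediately before weight) -> shifts the Device verdicts, not this decode
  removed field attempts from record Device (its key 1 joins the reserved list) -> shifts the Device verdicts, not this decode
  removed field signature from record Device (its key 13 joins the reserved list) -> fires no rule on Device under this dialect and leaves the result unchanged


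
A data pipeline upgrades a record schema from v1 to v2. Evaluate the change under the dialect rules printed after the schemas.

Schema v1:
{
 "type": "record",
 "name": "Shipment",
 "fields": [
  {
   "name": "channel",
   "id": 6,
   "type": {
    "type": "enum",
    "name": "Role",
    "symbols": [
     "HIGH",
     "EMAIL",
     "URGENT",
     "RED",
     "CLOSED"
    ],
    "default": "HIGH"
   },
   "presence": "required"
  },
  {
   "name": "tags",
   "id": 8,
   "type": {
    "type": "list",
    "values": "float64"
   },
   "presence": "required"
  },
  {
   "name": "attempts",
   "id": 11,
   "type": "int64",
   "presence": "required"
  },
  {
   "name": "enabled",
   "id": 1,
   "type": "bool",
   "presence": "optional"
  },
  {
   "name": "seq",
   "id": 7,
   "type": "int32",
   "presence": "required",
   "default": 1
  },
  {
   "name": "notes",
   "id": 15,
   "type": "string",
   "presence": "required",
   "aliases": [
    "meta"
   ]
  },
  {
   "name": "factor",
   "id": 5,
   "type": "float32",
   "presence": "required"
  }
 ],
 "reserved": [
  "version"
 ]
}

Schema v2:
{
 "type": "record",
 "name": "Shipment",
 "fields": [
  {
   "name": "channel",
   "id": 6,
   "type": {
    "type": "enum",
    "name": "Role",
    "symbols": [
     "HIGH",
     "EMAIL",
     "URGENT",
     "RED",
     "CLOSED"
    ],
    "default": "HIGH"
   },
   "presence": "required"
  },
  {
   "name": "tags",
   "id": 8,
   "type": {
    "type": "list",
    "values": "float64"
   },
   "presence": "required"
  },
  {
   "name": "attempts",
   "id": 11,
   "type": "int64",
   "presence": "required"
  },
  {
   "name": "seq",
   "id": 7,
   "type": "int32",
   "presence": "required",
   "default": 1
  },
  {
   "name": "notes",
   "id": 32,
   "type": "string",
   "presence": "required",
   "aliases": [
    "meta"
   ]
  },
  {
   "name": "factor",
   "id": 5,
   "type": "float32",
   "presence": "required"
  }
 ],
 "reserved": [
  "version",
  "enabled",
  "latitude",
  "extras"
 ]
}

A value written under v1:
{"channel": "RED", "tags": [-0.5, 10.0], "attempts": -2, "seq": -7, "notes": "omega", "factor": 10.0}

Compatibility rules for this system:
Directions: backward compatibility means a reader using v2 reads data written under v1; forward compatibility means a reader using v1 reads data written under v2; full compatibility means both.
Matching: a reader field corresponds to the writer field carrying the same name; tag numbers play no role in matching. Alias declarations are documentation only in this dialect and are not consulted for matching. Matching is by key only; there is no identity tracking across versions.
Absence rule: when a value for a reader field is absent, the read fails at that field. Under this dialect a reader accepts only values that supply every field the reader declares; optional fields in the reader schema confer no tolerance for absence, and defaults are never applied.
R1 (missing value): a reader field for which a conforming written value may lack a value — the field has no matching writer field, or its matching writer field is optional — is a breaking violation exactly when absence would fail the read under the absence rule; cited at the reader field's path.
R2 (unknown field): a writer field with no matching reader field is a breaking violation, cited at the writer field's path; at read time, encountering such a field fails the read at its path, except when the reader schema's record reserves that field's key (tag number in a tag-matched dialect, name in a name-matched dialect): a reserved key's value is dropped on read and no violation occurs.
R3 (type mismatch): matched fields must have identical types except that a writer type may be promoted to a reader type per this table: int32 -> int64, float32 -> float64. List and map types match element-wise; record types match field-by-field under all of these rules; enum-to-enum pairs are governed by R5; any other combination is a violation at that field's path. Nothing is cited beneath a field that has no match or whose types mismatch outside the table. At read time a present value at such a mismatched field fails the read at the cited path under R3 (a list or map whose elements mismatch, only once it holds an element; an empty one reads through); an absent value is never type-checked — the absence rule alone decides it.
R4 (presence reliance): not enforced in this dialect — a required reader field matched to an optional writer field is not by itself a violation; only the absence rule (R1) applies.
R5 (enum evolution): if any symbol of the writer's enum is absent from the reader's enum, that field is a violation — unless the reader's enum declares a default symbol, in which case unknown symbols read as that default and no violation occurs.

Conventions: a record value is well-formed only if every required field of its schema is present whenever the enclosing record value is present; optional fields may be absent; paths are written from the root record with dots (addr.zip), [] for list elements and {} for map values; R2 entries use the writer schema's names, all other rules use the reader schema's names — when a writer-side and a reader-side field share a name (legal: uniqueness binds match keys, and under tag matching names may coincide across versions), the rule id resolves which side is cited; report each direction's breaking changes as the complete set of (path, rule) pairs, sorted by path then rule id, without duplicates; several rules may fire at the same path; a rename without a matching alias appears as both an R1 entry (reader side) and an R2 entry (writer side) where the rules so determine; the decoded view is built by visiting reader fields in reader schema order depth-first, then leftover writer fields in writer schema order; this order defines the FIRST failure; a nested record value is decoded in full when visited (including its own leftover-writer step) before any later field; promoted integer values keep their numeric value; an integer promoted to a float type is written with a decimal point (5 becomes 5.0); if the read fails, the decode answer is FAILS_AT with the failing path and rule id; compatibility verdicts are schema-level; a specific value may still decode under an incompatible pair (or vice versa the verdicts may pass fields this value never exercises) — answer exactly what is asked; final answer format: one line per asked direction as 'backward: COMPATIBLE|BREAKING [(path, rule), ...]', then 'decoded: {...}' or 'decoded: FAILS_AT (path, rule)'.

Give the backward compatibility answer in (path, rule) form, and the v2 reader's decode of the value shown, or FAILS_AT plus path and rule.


the writer's type comes first in each Shipment pair
backward on Shipment — v2 reading data written by v1:
  channel: paired with writer channel (Role -> Role; writer required)
  tags: paired with writer tags (list<float64> -> list<float64>; writer required)
  attempts: paired with writer attempts (int64 -> int64; writer required)
  seq: paired with writer seq (int32 -> int32; writer required)
  notes: paired with writer notes (string -> string; writer required)
  factor: paired with writer factor (float32 -> float32; writer required)
  leftover writer field: enabled
  nothing fires on Shipment: backward is COMPATIBLE
migrating the Shipment value to v2:
  channel := "RED"
  tags := [-0.5, 10.0]
  attempts := -2
  seq := -7
  notes := "omega"
  factor := 10.0
  => decoded: {"channel": "RED", "tags": [-0.5, 10.0], "attempts": -2, "seq": -7, "notes": "omega", "factor": 10.0}
remaining Shipment differences; none change what is asked:
  field notes in record Shipment: tag 15 changed to 32 -> inert for the asked Shipment verdict: nothing fires

backward: COMPATIBLE []; decoded: {"channel": "RED", "tags": [-0.5, 10.0], "attempts": -2, "seq": -7, "notes": "omega", "factor": 10.0}


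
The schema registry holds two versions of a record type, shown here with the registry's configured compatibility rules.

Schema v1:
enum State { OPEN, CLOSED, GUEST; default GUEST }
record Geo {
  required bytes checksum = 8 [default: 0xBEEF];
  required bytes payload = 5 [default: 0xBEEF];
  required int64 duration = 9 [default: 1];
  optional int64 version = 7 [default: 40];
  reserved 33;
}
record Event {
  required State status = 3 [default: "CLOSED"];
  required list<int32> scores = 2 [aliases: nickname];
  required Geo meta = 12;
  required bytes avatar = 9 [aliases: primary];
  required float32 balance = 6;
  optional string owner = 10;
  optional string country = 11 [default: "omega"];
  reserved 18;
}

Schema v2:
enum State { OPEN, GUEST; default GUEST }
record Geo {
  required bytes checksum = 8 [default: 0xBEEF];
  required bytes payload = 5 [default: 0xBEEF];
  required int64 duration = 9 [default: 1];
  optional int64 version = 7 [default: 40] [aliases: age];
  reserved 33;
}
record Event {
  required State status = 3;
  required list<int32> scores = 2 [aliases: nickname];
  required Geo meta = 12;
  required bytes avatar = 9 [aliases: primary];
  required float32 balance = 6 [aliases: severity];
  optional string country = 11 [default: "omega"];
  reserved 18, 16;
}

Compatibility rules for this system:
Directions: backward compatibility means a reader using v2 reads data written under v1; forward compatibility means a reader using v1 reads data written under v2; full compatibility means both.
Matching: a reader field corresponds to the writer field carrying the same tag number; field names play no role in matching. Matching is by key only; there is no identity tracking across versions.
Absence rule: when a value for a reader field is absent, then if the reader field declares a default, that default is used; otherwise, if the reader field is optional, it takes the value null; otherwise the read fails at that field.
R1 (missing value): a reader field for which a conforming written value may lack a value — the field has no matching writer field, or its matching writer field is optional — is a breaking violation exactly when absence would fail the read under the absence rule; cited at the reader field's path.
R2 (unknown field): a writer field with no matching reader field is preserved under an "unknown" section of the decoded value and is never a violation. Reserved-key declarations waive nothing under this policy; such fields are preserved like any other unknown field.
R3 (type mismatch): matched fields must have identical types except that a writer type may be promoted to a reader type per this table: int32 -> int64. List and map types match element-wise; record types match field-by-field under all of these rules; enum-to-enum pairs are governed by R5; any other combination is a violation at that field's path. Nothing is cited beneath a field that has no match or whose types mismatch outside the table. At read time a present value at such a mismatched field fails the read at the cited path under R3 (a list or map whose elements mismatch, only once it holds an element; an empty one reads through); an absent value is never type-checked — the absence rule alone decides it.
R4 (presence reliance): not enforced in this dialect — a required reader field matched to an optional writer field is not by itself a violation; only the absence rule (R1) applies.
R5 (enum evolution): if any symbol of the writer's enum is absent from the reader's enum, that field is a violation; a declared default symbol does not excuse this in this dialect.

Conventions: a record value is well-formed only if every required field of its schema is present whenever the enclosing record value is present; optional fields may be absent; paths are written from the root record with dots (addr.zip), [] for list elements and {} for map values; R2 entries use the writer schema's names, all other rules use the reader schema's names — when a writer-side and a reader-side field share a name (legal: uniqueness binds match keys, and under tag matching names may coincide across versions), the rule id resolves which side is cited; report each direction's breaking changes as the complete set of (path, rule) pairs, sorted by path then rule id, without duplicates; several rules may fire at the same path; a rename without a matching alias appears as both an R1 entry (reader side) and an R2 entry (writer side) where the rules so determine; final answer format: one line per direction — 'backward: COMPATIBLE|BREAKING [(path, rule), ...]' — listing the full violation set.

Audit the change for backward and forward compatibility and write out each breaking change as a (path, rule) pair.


backward: BREAKING [(status, R5)]; forward: COMPATIBLE []

arrows below run writer -> reader for Event
backward on Event — v2 reading data written by v1:
  status: State -> State, writer required; from status
  scores: list<int32> -> list<int32>, writer required; from scores
  meta: Geo -> Geo, writer required; from meta
  avatar: bytes -> bytes, writer required; from avatar
  balance: float32 -> float32, writer required; from balance
  country: string -> string, writer optional; from country
  writer owner: unknown to reader
  meta.checksum: bytes -> bytes, writer required; from meta.checksum
  meta.payload: bytes -> bytes, writer required; from meta.payload
  meta.duration: int64 -> int64, writer required; from meta.duration
  meta.version: int64 -> int64, writer optional; from meta.version
  breaking: (status, R5)
  => backward: BREAKING (1)
forward on Event — v1 reading data written by v2:
  status: State -> State, writer required; from status
  scores: list<int32> -> list<int32>, writer required; from scores
  meta: Geo -> Geo, writer required; from meta
  avatar: bytes -> bytes, writer required; from avatar
  balance: float32 -> float32, writer required; from balance
  owner has no writer counterpart
  country: string -> string, writer optional; from country
  meta.checksum: bytes -> bytes, writer required; from meta.checksum
  meta.payload: bytes -> bytes, writer required; from meta.payload
  meta.duration: int64 -> int64, writer required; from meta.duration
  meta.version: int64 -> int64, writer optional; from meta.version
  nothing fires on Event: forward is COMPATIBLE


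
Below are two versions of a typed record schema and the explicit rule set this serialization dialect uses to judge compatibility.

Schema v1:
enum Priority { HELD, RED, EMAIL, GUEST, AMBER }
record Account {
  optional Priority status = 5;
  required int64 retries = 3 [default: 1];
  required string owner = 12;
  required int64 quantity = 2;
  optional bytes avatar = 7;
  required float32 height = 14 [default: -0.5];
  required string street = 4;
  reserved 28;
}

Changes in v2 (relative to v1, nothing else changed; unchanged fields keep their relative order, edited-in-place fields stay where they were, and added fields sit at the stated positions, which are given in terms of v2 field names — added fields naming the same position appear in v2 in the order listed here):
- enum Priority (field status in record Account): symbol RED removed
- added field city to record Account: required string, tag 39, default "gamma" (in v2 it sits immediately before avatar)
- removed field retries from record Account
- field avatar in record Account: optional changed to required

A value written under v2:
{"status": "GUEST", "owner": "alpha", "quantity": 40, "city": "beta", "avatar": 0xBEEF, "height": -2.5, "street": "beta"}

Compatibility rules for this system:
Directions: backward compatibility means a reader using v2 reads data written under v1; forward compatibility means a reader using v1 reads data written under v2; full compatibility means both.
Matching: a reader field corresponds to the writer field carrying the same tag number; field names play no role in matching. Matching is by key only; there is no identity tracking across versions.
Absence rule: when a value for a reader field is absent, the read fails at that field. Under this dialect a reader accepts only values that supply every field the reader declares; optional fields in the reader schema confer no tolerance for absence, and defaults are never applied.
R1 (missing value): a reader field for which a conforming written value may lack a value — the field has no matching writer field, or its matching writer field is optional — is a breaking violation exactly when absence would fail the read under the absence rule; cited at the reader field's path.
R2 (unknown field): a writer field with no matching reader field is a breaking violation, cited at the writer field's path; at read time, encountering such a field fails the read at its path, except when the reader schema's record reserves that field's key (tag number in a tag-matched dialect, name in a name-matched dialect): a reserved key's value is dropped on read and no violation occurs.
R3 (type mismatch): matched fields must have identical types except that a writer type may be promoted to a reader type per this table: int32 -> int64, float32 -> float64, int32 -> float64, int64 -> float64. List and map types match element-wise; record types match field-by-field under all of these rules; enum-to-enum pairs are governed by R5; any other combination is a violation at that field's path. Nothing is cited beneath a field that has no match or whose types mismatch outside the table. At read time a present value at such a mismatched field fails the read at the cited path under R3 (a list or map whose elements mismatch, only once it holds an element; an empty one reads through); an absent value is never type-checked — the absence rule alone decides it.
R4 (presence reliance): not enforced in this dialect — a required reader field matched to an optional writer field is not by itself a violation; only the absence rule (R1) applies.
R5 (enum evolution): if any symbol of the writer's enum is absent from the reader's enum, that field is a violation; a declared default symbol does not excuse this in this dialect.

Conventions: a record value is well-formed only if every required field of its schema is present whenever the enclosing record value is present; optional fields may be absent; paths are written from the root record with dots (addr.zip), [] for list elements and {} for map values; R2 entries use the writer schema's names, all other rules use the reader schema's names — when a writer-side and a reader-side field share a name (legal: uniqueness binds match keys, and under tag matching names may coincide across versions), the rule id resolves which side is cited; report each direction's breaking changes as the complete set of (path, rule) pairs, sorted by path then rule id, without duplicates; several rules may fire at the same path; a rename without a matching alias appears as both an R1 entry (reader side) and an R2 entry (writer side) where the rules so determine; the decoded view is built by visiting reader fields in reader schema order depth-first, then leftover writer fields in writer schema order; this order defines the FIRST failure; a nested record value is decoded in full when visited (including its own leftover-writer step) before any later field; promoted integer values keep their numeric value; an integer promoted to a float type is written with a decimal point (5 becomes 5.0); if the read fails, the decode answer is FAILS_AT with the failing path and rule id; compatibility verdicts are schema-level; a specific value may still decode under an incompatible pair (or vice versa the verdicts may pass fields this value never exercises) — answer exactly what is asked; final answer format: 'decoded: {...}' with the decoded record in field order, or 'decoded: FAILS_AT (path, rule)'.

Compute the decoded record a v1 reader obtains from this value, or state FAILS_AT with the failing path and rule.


decoded: FAILS_AT (retries, R1)

arrows below run writer -> reader for Account
decode walk for Account under reader schema v1:
  status := "GUEST"
  read fails at retries under R1 (no fill)
  => FAILS_AT (retries, R1)
the rest of the Account diff is inert for this question:
  enum Priority (field status in record Account): symbol RED removed -> shifts the Account verdicts, not this decode
  added field city to record Account: required string, tag 39, default "gamma" (in v2 it sits immediately before avatar) -> shifts the Account verdicts, not this decode
  field avatar in record Account: optional changed to required -> shifts the Account verdicts, not this decode


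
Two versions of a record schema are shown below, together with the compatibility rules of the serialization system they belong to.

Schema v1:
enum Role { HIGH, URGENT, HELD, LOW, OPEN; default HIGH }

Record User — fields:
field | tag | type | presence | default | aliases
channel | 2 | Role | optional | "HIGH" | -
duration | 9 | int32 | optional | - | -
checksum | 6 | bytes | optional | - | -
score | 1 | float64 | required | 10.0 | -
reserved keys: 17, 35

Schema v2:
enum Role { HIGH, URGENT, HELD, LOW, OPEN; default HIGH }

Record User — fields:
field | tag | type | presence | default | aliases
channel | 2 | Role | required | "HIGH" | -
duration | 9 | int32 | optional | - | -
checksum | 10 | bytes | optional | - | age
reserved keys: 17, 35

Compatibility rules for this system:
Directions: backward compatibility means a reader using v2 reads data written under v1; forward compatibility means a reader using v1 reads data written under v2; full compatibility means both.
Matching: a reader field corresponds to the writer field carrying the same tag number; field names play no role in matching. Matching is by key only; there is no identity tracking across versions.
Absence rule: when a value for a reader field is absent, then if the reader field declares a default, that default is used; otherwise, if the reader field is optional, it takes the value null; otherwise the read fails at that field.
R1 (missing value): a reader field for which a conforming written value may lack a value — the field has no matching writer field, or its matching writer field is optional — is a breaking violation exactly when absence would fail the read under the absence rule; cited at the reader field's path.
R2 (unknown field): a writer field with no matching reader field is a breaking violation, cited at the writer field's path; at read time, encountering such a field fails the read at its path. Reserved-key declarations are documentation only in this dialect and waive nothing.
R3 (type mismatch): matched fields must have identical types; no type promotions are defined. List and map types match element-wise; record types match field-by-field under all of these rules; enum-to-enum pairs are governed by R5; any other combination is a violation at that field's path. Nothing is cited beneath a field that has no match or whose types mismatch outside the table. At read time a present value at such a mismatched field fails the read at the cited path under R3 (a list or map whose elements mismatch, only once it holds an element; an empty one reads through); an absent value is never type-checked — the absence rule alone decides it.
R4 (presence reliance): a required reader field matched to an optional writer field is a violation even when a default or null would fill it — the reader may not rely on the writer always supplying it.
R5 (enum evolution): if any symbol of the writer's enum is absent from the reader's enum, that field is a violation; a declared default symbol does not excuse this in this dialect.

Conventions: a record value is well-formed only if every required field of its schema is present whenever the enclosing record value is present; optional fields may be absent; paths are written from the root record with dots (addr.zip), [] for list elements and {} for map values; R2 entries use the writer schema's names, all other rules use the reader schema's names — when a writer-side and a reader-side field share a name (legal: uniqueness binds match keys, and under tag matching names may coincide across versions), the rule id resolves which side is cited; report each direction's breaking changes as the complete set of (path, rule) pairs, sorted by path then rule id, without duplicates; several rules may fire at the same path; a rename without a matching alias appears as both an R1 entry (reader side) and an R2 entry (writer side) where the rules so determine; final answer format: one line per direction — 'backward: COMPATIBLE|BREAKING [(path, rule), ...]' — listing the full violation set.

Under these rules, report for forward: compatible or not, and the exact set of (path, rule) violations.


forward: BREAKING [(checksum, R2)]

in User below, arrows point writer -> reader
forward analysis of User with v1 as reader and v2 as writer:
  channel: Role -> Role, writer required; from channel
  duration: int32 -> int32, writer optional; from duration
  no writer field matches reader checksum
  no writer field matches reader score
  checksum (writer side), unknown to reader
  R2 fires at checksum
  forward on User therefore BREAKING (1)
remaining User differences; none change what is asked:
  removed field score from record User -> affects backward compatibility only, which is not asked
  field channel in record User: optional changed to required -> affects backward compatibility only, which is not asked


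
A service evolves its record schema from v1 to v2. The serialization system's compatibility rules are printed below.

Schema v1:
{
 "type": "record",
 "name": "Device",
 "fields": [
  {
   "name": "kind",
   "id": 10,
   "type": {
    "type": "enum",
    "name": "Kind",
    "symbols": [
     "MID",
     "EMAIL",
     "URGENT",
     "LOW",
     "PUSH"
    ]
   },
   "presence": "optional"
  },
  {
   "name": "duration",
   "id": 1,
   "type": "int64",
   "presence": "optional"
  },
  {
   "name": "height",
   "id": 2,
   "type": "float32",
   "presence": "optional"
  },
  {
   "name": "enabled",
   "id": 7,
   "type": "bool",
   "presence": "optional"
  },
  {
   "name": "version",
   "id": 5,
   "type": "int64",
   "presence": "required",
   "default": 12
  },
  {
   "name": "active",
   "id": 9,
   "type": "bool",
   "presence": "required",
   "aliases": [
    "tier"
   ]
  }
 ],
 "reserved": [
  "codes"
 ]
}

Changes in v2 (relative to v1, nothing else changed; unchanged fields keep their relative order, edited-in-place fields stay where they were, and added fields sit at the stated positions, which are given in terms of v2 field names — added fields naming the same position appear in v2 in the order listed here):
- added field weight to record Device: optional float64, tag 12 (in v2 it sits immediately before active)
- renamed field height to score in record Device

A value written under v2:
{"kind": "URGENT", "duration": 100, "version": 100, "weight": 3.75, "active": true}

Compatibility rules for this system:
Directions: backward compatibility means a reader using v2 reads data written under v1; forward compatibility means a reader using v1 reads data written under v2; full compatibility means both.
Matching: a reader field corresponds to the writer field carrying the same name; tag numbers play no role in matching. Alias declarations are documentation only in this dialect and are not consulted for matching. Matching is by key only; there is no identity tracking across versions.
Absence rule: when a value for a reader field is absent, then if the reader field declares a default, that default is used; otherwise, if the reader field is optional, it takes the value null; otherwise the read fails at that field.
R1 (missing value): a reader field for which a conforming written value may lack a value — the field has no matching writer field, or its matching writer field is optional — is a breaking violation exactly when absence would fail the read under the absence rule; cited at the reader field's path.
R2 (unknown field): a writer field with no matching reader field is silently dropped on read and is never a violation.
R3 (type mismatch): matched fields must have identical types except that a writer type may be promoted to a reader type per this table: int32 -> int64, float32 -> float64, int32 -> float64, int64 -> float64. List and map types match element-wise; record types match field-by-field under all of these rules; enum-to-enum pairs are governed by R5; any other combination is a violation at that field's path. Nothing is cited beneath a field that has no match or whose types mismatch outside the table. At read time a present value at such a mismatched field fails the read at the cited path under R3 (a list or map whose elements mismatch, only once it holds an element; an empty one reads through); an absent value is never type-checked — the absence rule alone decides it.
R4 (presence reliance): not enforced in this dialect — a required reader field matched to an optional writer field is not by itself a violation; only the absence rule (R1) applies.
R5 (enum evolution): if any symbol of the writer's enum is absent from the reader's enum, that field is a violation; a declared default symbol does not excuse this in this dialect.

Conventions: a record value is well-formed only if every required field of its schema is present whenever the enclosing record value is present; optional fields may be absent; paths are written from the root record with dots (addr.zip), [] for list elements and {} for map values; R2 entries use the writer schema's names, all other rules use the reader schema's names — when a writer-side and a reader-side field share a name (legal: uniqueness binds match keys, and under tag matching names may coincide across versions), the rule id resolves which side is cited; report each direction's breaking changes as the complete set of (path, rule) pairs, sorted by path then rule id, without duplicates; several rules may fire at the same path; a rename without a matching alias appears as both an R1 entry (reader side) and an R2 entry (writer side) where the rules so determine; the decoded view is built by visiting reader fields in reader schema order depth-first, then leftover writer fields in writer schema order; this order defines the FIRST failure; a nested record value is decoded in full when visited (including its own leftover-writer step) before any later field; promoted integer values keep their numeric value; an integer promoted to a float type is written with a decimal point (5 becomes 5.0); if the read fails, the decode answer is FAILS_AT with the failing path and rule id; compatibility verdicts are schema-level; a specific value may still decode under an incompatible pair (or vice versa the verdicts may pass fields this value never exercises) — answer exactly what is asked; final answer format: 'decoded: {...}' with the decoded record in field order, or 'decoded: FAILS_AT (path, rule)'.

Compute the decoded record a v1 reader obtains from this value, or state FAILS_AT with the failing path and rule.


the writer's type comes first in each Device pair
decode (reader v1):
  kind := "URGENT"
  duration := 100
  height := null (not supplied -> null)
  enabled := null (not supplied -> null)
  version := 100
  active := true
  writer weight: unmatched, discarded
  => decoded: {"kind": "URGENT", "duration": 100, "height": null, "enabled": null, "version": 100, "active": true}
diffs on Device not affecting the asked answer:
  added field weight to record Device: optional float64, tag 12 (in v2 it sits immediately before active) -> triggers nothing under the printed rules; the Device answer is the same either way
  renamed field height to score in record Device -> triggers nothing under the printed rules; the Device answer is the same either way

decoded: {"kind": "URGENT", "duration": 100, "height": null, "enabled": null, "version": 100, "active": true}


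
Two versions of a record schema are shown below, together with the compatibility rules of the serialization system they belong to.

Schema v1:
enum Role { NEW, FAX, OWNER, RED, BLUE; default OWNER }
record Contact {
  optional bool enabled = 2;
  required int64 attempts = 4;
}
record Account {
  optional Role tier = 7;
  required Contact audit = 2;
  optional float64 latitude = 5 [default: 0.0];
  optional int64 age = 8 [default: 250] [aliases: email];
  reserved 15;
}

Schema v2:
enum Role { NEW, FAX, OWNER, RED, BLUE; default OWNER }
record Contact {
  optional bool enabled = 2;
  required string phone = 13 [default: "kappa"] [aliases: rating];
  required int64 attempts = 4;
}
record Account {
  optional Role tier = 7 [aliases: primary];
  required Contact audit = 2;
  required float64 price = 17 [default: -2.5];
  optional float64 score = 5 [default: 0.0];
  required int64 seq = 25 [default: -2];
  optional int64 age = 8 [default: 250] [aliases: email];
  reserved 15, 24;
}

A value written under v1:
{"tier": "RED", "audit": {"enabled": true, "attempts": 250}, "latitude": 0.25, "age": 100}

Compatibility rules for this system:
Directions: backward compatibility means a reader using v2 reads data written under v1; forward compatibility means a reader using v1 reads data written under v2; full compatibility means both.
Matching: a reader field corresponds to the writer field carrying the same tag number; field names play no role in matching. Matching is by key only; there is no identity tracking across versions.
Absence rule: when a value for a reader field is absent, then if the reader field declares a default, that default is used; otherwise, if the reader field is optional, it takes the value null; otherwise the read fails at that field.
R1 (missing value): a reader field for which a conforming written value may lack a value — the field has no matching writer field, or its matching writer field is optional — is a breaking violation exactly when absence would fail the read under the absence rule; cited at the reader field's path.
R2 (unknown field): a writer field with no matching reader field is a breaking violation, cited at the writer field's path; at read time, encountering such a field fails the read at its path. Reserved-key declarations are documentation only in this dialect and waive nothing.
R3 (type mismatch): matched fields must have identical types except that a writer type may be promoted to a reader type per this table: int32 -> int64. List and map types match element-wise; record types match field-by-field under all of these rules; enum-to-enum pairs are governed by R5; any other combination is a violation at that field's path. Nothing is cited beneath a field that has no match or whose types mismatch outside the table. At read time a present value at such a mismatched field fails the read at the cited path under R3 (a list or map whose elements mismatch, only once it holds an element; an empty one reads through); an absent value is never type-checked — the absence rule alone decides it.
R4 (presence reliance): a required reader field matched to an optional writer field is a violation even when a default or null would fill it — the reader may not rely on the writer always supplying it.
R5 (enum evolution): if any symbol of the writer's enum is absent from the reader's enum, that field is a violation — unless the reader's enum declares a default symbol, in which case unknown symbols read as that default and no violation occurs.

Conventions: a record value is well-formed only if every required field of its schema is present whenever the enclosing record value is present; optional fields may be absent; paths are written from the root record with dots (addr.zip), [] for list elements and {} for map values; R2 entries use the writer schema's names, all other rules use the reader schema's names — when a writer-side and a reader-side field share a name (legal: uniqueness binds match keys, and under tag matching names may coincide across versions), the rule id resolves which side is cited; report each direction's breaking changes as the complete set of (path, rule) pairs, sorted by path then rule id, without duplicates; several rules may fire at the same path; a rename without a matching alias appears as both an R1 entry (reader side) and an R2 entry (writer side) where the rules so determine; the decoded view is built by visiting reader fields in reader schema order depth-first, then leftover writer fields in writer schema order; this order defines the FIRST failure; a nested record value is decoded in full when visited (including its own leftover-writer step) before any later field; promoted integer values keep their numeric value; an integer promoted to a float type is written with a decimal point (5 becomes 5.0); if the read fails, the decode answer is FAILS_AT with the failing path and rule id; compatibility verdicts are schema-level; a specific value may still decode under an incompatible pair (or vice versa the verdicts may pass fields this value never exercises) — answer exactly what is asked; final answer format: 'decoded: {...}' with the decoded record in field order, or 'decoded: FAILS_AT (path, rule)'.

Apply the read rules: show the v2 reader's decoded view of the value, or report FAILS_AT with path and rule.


decoded: {"tier": "RED", "audit": {"enabled": true, "phone": "kappa", "attempts": 250}, "price": -2.5, "score": 0.25, "seq": -2, "age": 100}

arrows below run writer -> reader for Account
decode (reader v2):
  tier := "RED"
  audit.enabled := true
  audit.phone := "kappa" (absent -> default)
  audit.attempts := 250
  price := -2.5 (absent -> default)
  score := 0.25 (from writer latitude)
  seq := -2 (absent -> default)
  age := 100
  => decoded: {"tier": "RED", "audit": {"enabled": true, "phone": "kappa", "attempts": 250}, "price": -2.5, "score": 0.25, "seq": -2, "age": 100}
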